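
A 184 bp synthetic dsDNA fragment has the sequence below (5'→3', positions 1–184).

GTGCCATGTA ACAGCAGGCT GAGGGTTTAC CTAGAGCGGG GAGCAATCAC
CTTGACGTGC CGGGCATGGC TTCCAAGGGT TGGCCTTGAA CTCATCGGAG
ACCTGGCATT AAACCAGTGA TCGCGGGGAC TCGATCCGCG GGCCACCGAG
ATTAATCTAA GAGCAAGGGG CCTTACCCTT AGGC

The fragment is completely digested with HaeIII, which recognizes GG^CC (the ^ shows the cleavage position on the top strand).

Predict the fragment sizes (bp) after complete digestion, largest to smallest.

HaeIII sites (GGCC) start at positions 82, 141, 169.
HaeIII cuts after base 2 of each site, so after positions 83, 142, 170.
Linear molecule, 3 cuts → 4 fragments:
  1–83 → 83 bp
  84–142 → 59 bp
  143–170 → 28 bp
  171–184 → 14 bp
Sorted largest to smallest: 83, 59, 28, 14 bp.

83, 59, 28, 14 bp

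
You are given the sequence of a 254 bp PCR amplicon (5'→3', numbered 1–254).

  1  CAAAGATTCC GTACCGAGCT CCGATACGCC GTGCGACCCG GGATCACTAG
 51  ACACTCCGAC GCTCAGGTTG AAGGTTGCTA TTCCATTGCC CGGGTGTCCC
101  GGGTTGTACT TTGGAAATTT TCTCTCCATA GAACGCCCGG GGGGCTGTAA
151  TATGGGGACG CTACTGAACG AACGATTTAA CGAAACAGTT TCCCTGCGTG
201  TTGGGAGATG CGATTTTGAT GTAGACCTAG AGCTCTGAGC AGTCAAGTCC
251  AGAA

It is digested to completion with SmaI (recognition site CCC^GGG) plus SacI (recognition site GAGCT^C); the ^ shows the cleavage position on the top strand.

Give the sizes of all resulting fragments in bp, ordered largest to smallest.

SmaI sites (CCCGGG) start at positions 37, 89, 98, 136.
SmaI cuts after base 3 of each site, so after positions 39, 91, 100, 138.
SacI sites (GAGCTC) start at positions 16, 230.
SacI cuts after base 5 of each site (before the last base), so after positions 20, 234.
Combined cut positions: 20, 39, 91, 100, 138, 234.
Linear molecule, 6 cuts → 7 fragments:
  1–20 → 20 bp
  21–39 → 19 bp
  40–91 → 52 bp
  92–100 → 9 bp
  101–138 → 38 bp
  139–234 → 96 bp
  235–254 → 20 bp
Sorted largest to smallest: 96, 52, 38, 20, 20, 19, 9 bp.

96, 52, 38, 20, 20, 19, 9 bp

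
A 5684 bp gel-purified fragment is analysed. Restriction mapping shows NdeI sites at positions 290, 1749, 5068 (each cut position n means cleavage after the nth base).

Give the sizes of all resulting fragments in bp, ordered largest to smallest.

Linear molecule, 3 cuts → 4 fragments:
  290 − 0 = 290 bp
  1749 − 290 = 1459 bp
  5068 − 1749 = 3319 bp
  5684 − 5068 = 616 bp
Sorted largest to smallest: 3319, 1459, 616, 290 bp.

3319, 1459, 616, 290 bp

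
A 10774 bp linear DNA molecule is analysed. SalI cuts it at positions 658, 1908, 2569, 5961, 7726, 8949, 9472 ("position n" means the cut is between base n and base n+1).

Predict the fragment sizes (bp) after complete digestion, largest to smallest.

Linear molecule, 7 cuts → 8 fragments:
  658 − 0 = 658 bp
  1908 − 658 = 1250 bp
  2569 − 1908 = 661 bp
  5961 − 2569 = 3392 bp
  7726 − 5961 = 1765 bp
  8949 − 7726 = 1223 bp
  9472 − 8949 = 523 bp
  10774 − 9472 = 1302 bp
Sorted largest to smallest: 3392, 1765, 1302, 1250, 1223, 661, 658, 523 bp.

3392, 1765, 1302, 1250, 1223, 661, 658, 523 bp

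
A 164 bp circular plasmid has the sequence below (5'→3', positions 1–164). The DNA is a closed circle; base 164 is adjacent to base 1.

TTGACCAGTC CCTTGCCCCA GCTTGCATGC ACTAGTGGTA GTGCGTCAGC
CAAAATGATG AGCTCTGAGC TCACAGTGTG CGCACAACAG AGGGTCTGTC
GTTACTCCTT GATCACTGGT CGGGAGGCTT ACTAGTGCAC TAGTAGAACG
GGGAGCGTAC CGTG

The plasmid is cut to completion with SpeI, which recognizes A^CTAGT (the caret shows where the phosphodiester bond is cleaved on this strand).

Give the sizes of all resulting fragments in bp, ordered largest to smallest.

SpeI sites (ACTAGT) start at positions 31, 131, 139.
SpeI cuts after the first base of each site, so after positions 31, 131, 139.
Circular molecule, 3 cuts → 3 fragments:
  32–131 → 100 bp
  132–139 → 8 bp
  140–164 then 1–31 → 25 + 31 = 56 bp
Sorted largest to smallest: 100, 56, 8 bp.

100, 56, 8 bp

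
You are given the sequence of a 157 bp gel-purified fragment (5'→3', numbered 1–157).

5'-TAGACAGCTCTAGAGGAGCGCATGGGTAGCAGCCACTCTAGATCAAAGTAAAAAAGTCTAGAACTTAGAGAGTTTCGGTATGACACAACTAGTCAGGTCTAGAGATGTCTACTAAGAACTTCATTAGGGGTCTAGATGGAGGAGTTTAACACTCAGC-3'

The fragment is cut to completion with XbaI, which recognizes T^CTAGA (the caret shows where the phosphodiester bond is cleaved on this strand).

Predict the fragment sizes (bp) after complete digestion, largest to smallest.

XbaI sites (TCTAGA) start at positions 9, 37, 57, 98, 131.
XbaI cuts after the first base of each site, so after positions 9, 37, 57, 98, 131.
Linear molecule, 5 cuts → 6 fragments:
  1–9 → 9 bp
  10–37 → 28 bp
  38–57 → 20 bp
  58–98 → 41 bp
  99–131 → 33 bp
  132–157 → 26 bp
Sorted largest to smallest: 41, 33, 28, 26, 20, 9 bp.

41, 33, 28, 26, 20, 9 bp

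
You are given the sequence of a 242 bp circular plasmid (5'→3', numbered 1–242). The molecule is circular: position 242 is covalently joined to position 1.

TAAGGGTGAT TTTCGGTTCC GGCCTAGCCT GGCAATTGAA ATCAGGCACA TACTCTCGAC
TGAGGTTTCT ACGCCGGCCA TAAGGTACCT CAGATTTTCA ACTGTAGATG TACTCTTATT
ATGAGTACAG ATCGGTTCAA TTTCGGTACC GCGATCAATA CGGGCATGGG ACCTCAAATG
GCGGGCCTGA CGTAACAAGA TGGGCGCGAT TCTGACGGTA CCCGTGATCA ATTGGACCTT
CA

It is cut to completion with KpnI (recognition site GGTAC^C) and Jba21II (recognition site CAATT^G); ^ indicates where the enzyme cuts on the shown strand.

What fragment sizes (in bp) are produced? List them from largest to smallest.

KpnI sites (GGTACC) start at positions 84, 145, 217.
KpnI cuts after base 5 of each site (before the last base), so after positions 88, 149, 221.
Jba21II sites (CAATTG) start at positions 33, 229.
Jba21II cuts after base 5 of each site (before the last base), so after positions 37, 233.
Combined cut positions: 37, 88, 149, 221, 233.
Circular molecule, 5 cuts → 5 fragments:
  38–88 → 51 bp
  89–149 → 61 bp
  150–221 → 72 bp
  222–233 → 12 bp
  234–242 then 1–37 → 9 + 37 = 46 bp
Sorted largest to smallest: 72, 61, 51, 46, 12 bp.

72, 61, 51, 46, 12 bp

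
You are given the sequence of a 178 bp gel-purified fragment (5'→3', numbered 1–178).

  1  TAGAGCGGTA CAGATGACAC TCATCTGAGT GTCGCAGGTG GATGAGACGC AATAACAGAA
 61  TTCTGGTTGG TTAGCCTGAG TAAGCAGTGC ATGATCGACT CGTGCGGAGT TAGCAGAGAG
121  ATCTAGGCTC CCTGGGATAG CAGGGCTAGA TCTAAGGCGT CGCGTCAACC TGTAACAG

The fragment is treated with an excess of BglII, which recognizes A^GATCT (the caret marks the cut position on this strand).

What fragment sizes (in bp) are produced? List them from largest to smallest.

119, 30, 29 bp

BglII sites (AGATCT) start at positions 119, 148.
BglII cuts after the first base of each site, so after positions 119, 148.
Linear molecule, 2 cuts → 3 fragments:
  1–119 → 119 bp
  120–148 → 29 bp
  149–178 → 30 bp
Sorted largest to smallest: 119, 30, 29 bp.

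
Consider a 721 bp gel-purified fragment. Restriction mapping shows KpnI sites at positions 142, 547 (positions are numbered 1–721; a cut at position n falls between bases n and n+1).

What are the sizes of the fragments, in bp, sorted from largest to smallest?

Linear molecule, 2 cuts → 3 fragments:
  142 − 0 = 142 bp
  547 − 142 = 405 bp
  721 − 547 = 174 bp
Sorted largest to smallest: 405, 174, 142 bp.

405, 174, 142 bp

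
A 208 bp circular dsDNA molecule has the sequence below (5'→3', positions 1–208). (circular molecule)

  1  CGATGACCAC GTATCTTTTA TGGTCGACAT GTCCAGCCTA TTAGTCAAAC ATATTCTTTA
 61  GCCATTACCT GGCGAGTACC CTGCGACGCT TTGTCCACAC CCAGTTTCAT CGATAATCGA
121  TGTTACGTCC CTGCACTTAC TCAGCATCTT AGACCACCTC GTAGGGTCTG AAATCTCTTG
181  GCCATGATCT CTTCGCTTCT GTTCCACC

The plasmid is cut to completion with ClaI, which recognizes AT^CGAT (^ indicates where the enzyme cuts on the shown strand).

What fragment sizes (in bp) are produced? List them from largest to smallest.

ClaI sites (ATCGAT) start at positions 109, 116.
ClaI cuts after base 2 of each site, so after positions 110, 117.
Circular molecule, 2 cuts → 2 fragments:
  111–117 → 7 bp
  118–208 then 1–110 → 91 + 110 = 201 bp
Sorted largest to smallest: 201, 7 bp.

201, 7 bp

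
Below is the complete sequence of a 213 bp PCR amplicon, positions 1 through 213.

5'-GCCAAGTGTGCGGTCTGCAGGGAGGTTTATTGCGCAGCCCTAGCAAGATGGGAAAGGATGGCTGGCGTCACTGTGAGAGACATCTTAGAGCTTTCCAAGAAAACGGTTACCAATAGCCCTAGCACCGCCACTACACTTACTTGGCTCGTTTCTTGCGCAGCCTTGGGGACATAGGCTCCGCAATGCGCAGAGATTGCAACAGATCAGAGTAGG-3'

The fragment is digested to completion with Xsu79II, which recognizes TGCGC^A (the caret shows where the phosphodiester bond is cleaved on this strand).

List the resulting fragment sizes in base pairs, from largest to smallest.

Xsu79II sites (TGCGCA) start at positions 31, 154, 184.
Xsu79II cuts after base 5 of each site (before the last base), so after positions 35, 158, 188.
Linear molecule, 3 cuts → 4 fragments:
  1–35 → 35 bp
  36–158 → 123 bp
  159–188 → 30 bp
  189–213 → 25 bp
Sorted largest to smallest: 123, 35, 30, 25 bp.

123, 35, 30, 25 bp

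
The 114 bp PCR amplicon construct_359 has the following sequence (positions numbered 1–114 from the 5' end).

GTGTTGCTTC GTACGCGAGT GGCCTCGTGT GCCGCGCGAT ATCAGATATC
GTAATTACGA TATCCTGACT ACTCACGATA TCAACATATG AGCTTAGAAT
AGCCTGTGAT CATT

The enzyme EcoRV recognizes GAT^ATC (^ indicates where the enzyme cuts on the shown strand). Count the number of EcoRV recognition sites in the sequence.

GATATC occurs starting at positions 38, 45, 59, 77.
EcoRV cuts at 4 sites.

4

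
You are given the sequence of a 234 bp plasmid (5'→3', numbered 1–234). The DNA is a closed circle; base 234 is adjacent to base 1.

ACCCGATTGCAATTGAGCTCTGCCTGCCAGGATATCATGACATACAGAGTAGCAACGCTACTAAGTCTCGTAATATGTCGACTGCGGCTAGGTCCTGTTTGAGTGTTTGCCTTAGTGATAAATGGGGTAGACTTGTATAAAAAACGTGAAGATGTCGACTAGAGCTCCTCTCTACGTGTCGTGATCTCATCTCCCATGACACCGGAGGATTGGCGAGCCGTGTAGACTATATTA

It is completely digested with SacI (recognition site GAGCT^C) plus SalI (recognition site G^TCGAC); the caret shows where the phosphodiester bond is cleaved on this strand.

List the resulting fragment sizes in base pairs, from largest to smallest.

87, 77, 58, 12 bp

SacI sites (GAGCTC) start at positions 15, 162.
SacI cuts after base 5 of each site (before the last base), so after positions 19, 166.
SalI sites (GTCGAC) start at positions 77, 154.
SalI cuts after the first base of each site, so after positions 77, 154.
Combined cut positions: 19, 77, 154, 166.
Circular molecule, 4 cuts → 4 fragments:
  20–77 → 58 bp
  78–154 → 77 bp
  155–166 → 12 bp
  167–234 then 1–19 → 68 + 19 = 87 bp
Sorted largest to smallest: 87, 77, 58, 12 bp.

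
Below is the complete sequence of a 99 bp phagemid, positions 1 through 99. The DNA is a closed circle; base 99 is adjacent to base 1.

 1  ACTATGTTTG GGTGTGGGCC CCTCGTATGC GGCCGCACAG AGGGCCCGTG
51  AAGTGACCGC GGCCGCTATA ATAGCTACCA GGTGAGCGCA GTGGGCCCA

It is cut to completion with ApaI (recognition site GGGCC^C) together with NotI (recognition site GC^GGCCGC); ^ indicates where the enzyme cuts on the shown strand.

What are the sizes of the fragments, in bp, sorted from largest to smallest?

37, 22, 16, 14, 10 bp

ApaI sites (GGGCCC) start at positions 16, 42, 93.
ApaI cuts after base 5 of each site (before the last base), so after positions 20, 46, 97.
NotI sites (GCGGCCGC) start at positions 29, 59.
NotI cuts after base 2 of each site, so after positions 30, 60.
Combined cut positions: 20, 30, 46, 60, 97.
Circular molecule, 5 cuts → 5 fragments:
  21–30 → 10 bp
  31–46 → 16 bp
  47–60 → 14 bp
  61–97 → 37 bp
  98–99 then 1–20 → 2 + 20 = 22 bp
Sorted largest to smallest: 37, 22, 16, 14, 10 bp.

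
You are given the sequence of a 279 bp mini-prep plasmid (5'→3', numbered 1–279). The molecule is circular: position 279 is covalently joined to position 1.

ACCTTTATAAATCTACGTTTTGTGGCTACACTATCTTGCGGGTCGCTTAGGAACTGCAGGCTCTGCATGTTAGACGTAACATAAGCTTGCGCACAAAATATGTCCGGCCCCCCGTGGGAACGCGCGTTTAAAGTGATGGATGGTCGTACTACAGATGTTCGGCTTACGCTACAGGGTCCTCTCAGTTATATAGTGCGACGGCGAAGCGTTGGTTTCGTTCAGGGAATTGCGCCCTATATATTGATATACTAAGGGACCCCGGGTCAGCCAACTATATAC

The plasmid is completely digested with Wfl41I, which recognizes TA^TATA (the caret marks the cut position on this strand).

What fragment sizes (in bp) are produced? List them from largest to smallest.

193, 48, 38 bp

Wfl41I sites (TATATA) start at positions 187, 235, 273.
Wfl41I cuts after base 2 of each site, so after positions 188, 236, 274.
Circular molecule, 3 cuts → 3 fragments:
  189–236 → 48 bp
  237–274 → 38 bp
  275–279 then 1–188 → 5 + 188 = 193 bp
Sorted largest to smallest: 193, 48, 38 bp.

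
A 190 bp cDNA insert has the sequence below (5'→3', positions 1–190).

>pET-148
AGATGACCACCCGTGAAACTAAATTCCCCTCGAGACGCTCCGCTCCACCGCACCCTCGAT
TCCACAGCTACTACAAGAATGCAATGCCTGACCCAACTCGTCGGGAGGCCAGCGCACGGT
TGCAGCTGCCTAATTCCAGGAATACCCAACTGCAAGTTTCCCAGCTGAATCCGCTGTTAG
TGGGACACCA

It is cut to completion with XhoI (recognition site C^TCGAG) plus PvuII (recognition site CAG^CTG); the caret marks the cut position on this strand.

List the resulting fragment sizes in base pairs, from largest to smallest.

96, 39, 29, 26 bp

The XhoI site (CTCGAG) starts at position 29.
XhoI cuts after the first base of each site, so after position 29.
PvuII sites (CAGCTG) start at positions 123, 162.
PvuII cuts after base 3 of each site, so after positions 125, 164.
Combined cut positions: 29, 125, 164.
Linear molecule, 3 cuts → 4 fragments:
  1–29 → 29 bp
  30–125 → 96 bp
  126–164 → 39 bp
  165–190 → 26 bp
Sorted largest to smallest: 96, 39, 29, 26 bp.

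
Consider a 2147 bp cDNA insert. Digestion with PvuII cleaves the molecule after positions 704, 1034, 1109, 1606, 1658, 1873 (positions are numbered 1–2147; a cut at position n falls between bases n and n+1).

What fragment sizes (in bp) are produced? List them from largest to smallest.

Linear molecule, 6 cuts → 7 fragments:
  704 − 0 = 704 bp
  1034 − 704 = 330 bp
  1109 − 1034 = 75 bp
  1606 − 1109 = 497 bp
  1658 − 1606 = 52 bp
  1873 − 1658 = 215 bp
  2147 − 1873 = 274 bp
Sorted largest to smallest: 704, 497, 330, 274, 215, 75, 52 bp.

704, 497, 330, 274, 215, 75, 52 bp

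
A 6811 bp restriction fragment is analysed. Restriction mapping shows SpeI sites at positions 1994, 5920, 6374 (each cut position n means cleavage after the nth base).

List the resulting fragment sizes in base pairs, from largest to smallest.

Linear molecule, 3 cuts → 4 fragments:
  1994 − 0 = 1994 bp
  5920 − 1994 = 3926 bp
  6374 − 5920 = 454 bp
  6811 − 6374 = 437 bp
Sorted largest to smallest: 3926, 1994, 454, 437 bp.

3926, 1994, 454, 437 bp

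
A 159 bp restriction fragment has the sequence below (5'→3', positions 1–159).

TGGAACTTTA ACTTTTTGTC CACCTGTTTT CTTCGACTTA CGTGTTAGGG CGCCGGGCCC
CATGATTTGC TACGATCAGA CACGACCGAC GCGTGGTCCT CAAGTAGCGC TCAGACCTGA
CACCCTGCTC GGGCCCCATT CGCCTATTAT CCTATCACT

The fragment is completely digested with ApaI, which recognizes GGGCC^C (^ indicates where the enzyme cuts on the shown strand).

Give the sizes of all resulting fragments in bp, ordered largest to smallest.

76, 59, 24 bp

ApaI sites (GGGCCC) start at positions 55, 131.
ApaI cuts after base 5 of each site (before the last base), so after positions 59, 135.
Linear molecule, 2 cuts → 3 fragments:
  1–59 → 59 bp
  60–135 → 76 bp
  136–159 → 24 bp
Sorted largest to smallest: 76, 59, 24 bp.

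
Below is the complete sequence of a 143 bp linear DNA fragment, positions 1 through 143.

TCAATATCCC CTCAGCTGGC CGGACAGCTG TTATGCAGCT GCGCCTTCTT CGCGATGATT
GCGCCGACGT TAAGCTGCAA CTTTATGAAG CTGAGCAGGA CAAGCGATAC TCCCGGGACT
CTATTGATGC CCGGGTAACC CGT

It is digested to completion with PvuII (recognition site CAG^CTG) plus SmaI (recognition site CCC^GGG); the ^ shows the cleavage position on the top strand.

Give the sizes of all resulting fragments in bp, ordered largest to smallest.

PvuII sites (CAGCTG) start at positions 13, 25, 36.
PvuII cuts after base 3 of each site, so after positions 15, 27, 38.
SmaI sites (CCCGGG) start at positions 112, 130.
SmaI cuts after base 3 of each site, so after positions 114, 132.
Combined cut positions: 15, 27, 38, 114, 132.
Linear molecule, 5 cuts → 6 fragments:
  1–15 → 15 bp
  16–27 → 12 bp
  28–38 → 11 bp
  39–114 → 76 bp
  115–132 → 18 bp
  133–143 → 11 bp
Sorted largest to smallest: 76, 18, 15, 12, 11, 11 bp.

76, 18, 15, 12, 11, 11 bp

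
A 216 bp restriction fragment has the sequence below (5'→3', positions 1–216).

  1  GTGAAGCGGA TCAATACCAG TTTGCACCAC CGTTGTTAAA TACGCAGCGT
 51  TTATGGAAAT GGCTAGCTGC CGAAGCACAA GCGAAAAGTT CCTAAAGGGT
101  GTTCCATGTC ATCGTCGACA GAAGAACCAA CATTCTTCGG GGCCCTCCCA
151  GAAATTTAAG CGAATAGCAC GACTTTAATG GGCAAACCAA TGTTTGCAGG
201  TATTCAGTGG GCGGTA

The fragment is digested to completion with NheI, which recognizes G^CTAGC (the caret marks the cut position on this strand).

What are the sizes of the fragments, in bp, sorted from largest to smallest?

The NheI site (GCTAGC) starts at position 62.
NheI cuts after the first base of each site, so after position 62.
Linear molecule, 1 cut → 2 fragments:
  1–62 → 62 bp
  63–216 → 154 bp
Sorted largest to smallest: 154, 62 bp.

154, 62 bp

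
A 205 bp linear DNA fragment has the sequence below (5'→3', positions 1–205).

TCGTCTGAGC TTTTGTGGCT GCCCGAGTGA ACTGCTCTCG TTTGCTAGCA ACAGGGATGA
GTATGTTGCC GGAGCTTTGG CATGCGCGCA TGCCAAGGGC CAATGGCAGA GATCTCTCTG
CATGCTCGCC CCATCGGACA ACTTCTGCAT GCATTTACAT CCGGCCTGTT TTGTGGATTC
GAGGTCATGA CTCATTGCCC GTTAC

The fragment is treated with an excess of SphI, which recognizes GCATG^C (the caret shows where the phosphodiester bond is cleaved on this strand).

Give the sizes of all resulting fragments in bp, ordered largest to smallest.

SphI sites (GCATGC) start at positions 80, 88, 120, 147.
SphI cuts after base 5 of each site (before the last base), so after positions 84, 92, 124, 151.
Linear molecule, 4 cuts → 5 fragments:
  1–84 → 84 bp
  85–92 → 8 bp
  93–124 → 32 bp
  125–151 → 27 bp
  152–205 → 54 bp
Sorted largest to smallest: 84, 54, 32, 27, 8 bp.

84, 54, 32, 27, 8 bp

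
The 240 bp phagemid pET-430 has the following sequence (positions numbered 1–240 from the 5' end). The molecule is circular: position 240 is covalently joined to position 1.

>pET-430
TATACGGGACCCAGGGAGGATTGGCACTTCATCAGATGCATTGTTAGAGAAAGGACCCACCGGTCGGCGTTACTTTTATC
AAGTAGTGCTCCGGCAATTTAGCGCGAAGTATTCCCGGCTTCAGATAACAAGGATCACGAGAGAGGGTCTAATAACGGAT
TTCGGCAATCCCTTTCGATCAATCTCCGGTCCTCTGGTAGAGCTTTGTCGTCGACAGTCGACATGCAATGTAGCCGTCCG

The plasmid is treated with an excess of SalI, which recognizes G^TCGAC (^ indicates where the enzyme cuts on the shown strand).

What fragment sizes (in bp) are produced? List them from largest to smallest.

SalI sites (GTCGAC) start at positions 210, 217.
SalI cuts after the first base of each site, so after positions 210, 217.
Circular molecule, 2 cuts → 2 fragments:
  211–217 → 7 bp
  218–240 then 1–210 → 23 + 210 = 233 bp
Sorted largest to smallest: 233, 7 bp.

233, 7 bp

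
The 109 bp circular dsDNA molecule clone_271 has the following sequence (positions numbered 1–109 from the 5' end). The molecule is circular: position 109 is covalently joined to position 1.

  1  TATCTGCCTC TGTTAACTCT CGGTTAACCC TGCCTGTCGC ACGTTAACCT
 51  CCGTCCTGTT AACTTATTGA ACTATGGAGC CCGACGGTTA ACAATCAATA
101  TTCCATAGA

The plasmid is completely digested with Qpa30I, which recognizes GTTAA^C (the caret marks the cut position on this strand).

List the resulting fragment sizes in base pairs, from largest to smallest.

34, 29, 20, 15, 11 bp

Qpa30I sites (GTTAAC) start at positions 12, 23, 43, 58, 87.
Qpa30I cuts after base 5 of each site (before the last base), so after positions 16, 27, 47, 62, 91.
Circular molecule, 5 cuts → 5 fragments:
  17–27 → 11 bp
  28–47 → 20 bp
  48–62 → 15 bp
  63–91 → 29 bp
  92–109 then 1–16 → 18 + 16 = 34 bp
Sorted largest to smallest: 34, 29, 20, 15, 11 bp.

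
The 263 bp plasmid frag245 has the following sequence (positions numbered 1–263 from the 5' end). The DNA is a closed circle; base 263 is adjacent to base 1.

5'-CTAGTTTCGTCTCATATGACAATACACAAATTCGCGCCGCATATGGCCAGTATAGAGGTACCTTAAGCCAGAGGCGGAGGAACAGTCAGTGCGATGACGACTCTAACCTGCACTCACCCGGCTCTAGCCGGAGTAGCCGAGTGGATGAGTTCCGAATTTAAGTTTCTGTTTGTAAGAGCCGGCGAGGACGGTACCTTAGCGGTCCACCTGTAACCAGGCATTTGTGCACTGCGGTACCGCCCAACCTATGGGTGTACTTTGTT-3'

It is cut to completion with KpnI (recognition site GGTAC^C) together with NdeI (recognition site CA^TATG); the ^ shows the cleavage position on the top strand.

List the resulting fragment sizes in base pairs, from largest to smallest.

KpnI sites (GGTACC) start at positions 57, 190, 233.
KpnI cuts after base 5 of each site (before the last base), so after positions 61, 194, 237.
NdeI sites (CATATG) start at positions 13, 40.
NdeI cuts after base 2 of each site, so after positions 14, 41.
Combined cut positions: 14, 41, 61, 194, 237.
Circular molecule, 5 cuts → 5 fragments:
  15–41 → 27 bp
  42–61 → 20 bp
  62–194 → 133 bp
  195–237 → 43 bp
  238–263 then 1–14 → 26 + 14 = 40 bp
Sorted largest to smallest: 133, 43, 40, 27, 20 bp.

133, 43, 40, 27, 20 bp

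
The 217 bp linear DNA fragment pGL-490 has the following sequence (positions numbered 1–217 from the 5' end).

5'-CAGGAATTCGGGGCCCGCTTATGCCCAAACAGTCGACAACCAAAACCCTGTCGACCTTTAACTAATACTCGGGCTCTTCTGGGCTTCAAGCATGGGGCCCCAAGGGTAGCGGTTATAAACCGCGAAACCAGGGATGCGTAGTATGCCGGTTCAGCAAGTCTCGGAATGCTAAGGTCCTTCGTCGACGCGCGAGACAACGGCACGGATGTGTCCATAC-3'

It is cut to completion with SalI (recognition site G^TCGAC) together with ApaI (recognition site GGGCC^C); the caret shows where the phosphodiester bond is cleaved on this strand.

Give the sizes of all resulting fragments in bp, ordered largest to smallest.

82, 49, 36, 18, 17, 15 bp

SalI sites (GTCGAC) start at positions 32, 50, 181.
SalI cuts after the first base of each site, so after positions 32, 50, 181.
ApaI sites (GGGCCC) start at positions 11, 95.
ApaI cuts after base 5 of each site (before the last base), so after positions 15, 99.
Combined cut positions: 15, 32, 50, 99, 181.
Linear molecule, 5 cuts → 6 fragments:
  1–15 → 15 bp
  16–32 → 17 bp
  33–50 → 18 bp
  51–99 → 49 bp
  100–181 → 82 bp
  182–217 → 36 bp
Sorted largest to smallest: 82, 49, 36, 18, 17, 15 bp.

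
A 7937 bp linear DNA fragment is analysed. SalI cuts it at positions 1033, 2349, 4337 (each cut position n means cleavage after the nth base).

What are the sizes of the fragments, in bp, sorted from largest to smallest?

Linear molecule, 3 cuts → 4 fragments:
  1033 − 0 = 1033 bp
  2349 − 1033 = 1316 bp
  4337 − 2349 = 1988 bp
  7937 − 4337 = 3600 bp
Sorted largest to smallest: 3600, 1988, 1316, 1033 bp.

3600, 1988, 1316, 1033 bp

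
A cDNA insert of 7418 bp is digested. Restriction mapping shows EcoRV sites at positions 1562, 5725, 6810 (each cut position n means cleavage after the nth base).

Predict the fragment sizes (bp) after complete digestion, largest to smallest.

4163, 1562, 1085, 608 bp

Linear molecule, 3 cuts → 4 fragments:
  1562 − 0 = 1562 bp
  5725 − 1562 = 4163 bp
  6810 − 5725 = 1085 bp
  7418 − 6810 = 608 bp
Sorted largest to smallest: 4163, 1562, 1085, 608 bp.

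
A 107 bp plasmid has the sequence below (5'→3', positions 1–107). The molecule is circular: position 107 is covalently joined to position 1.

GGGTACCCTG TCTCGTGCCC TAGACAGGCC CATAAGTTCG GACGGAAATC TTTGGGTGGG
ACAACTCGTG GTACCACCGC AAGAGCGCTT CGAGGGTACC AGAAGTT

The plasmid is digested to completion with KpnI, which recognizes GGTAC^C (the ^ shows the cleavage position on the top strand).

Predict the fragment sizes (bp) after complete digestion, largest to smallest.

68, 25, 14 bp

KpnI sites (GGTACC) start at positions 2, 70, 95.
KpnI cuts after base 5 of each site (before the last base), so after positions 6, 74, 99.
Circular molecule, 3 cuts → 3 fragments:
  7–74 → 68 bp
  75–99 → 25 bp
  100–107 then 1–6 → 8 + 6 = 14 bp
Sorted largest to smallest: 68, 25, 14 bp.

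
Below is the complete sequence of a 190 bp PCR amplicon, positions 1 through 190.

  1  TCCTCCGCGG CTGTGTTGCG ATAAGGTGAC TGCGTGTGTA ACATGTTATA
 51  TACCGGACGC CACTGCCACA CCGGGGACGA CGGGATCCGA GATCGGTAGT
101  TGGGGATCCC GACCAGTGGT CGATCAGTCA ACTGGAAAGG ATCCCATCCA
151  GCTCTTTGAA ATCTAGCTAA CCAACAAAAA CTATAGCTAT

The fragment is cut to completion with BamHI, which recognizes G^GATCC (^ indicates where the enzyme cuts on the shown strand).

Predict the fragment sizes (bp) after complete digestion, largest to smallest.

83, 51, 35, 21 bp

BamHI sites (GGATCC) start at positions 83, 104, 139.
BamHI cuts after the first base of each site, so after positions 83, 104, 139.
Linear molecule, 3 cuts → 4 fragments:
  1–83 → 83 bp
  84–104 → 21 bp
  105–139 → 35 bp
  140–190 → 51 bp
Sorted largest to smallest: 83, 51, 35, 21 bp.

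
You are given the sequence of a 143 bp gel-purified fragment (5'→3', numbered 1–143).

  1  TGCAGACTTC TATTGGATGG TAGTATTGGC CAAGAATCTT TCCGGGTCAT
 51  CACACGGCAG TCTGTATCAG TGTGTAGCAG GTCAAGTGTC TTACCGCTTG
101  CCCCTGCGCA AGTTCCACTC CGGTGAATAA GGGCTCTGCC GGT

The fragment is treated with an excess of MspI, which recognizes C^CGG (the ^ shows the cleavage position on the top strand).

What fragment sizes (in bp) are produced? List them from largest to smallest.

MspI sites (CCGG) start at positions 42, 120, 139.
MspI cuts after the first base of each site, so after positions 42, 120, 139.
Linear molecule, 3 cuts → 4 fragments:
  1–42 → 42 bp
  43–120 → 78 bp
  121–139 → 19 bp
  140–143 → 4 bp
Sorted largest to smallest: 78, 42, 19, 4 bp.

78, 42, 19, 4 bp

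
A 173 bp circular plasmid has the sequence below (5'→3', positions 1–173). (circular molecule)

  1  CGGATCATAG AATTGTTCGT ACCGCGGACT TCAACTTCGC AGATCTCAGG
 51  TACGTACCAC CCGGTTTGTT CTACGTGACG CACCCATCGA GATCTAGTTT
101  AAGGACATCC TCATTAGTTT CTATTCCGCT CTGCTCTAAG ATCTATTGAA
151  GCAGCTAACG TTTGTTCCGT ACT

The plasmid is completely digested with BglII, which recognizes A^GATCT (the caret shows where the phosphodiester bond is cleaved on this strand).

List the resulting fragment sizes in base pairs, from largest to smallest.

75, 49, 49 bp

BglII sites (AGATCT) start at positions 41, 90, 139.
BglII cuts after the first base of each site, so after positions 41, 90, 139.
Circular molecule, 3 cuts → 3 fragments:
  42–90 → 49 bp
  91–139 → 49 bp
  140–173 then 1–41 → 34 + 41 = 75 bp
Sorted largest to smallest: 75, 49, 49 bp.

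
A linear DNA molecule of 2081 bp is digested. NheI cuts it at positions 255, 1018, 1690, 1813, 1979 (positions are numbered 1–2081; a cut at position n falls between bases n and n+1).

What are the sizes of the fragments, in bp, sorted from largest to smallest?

Linear molecule, 5 cuts → 6 fragments:
  255 − 0 = 255 bp
  1018 − 255 = 763 bp
  1690 − 1018 = 672 bp
  1813 − 1690 = 123 bp
  1979 − 1813 = 166 bp
  2081 − 1979 = 102 bp
Sorted largest to smallest: 763, 672, 255, 166, 123, 102 bp.

763, 672, 255, 166, 123, 102 bp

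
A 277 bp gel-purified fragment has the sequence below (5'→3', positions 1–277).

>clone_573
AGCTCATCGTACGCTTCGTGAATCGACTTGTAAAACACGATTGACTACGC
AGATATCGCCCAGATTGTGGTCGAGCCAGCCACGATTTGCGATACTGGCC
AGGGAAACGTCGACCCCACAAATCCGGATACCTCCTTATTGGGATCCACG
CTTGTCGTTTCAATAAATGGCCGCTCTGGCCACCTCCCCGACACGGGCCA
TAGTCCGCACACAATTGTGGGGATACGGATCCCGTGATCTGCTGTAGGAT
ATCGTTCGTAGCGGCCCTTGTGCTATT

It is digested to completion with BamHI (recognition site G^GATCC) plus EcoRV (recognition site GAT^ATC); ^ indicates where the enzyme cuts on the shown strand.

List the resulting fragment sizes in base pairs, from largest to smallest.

88, 85, 54, 27, 23 bp

BamHI sites (GGATCC) start at positions 142, 227.
BamHI cuts after the first base of each site, so after positions 142, 227.
EcoRV sites (GATATC) start at positions 52, 248.
EcoRV cuts after base 3 of each site, so after positions 54, 250.
Combined cut positions: 54, 142, 227, 250.
Linear molecule, 4 cuts → 5 fragments:
  1–54 → 54 bp
  55–142 → 88 bp
  143–227 → 85 bp
  228–250 → 23 bp
  251–277 → 27 bp
Sorted largest to smallest: 88, 85, 54, 27, 23 bp.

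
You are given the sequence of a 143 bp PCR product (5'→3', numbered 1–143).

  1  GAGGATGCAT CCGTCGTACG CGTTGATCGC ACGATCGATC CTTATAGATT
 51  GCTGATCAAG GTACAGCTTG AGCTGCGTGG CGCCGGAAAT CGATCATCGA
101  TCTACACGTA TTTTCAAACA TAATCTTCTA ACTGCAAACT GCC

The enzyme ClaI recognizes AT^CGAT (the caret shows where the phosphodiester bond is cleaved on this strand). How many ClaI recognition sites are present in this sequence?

3

ATCGAT occurs starting at positions 34, 89, 96.
ClaI cuts at 3 sites.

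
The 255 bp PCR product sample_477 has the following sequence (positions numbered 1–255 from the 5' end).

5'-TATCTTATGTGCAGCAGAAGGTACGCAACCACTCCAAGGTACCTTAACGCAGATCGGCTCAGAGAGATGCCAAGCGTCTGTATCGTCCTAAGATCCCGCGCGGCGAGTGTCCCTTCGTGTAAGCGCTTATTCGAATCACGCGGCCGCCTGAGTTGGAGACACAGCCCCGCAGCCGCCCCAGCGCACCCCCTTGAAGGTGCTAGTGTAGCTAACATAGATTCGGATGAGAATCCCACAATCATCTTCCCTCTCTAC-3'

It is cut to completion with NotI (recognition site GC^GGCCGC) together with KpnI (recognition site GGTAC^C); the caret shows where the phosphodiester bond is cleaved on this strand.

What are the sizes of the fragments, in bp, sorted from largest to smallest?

The NotI site (GCGGCCGC) starts at position 140.
NotI cuts after base 2 of each site, so after position 141.
The KpnI site (GGTACC) starts at position 38.
KpnI cuts after base 5 of each site (before the last base), so after position 42.
Combined cut positions: 42, 141.
Linear molecule, 2 cuts → 3 fragments:
  1–42 → 42 bp
  43–141 → 99 bp
  142–255 → 114 bp
Sorted largest to smallest: 114, 99, 42 bp.

114, 99, 42 bp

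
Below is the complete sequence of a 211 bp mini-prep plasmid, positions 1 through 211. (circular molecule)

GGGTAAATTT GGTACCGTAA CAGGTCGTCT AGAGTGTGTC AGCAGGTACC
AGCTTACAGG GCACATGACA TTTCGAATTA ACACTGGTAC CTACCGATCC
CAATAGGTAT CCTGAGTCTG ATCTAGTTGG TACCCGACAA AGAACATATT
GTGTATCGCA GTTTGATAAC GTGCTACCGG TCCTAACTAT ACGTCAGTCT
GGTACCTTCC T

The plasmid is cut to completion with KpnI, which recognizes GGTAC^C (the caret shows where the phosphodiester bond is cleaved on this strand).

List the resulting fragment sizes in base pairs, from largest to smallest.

72, 43, 41, 34, 21 bp

KpnI sites (GGTACC) start at positions 11, 45, 86, 129, 201.
KpnI cuts after base 5 of each site (before the last base), so after positions 15, 49, 90, 133, 205.
Circular molecule, 5 cuts → 5 fragments:
  16–49 → 34 bp
  50–90 → 41 bp
  91–133 → 43 bp
  134–205 → 72 bp
  206–211 then 1–15 → 6 + 15 = 21 bp
Sorted largest to smallest: 72, 43, 41, 34, 21 bp.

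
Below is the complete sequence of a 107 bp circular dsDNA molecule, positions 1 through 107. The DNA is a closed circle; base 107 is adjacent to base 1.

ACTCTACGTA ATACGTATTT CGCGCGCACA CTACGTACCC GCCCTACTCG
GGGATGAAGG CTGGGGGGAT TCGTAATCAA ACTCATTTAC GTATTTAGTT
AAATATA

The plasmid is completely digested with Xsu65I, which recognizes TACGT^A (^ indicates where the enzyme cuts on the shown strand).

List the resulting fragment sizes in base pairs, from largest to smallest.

56, 24, 20, 7 bp

Xsu65I sites (TACGTA) start at positions 5, 12, 32, 88.
Xsu65I cuts after base 5 of each site (before the last base), so after positions 9, 16, 36, 92.
Circular molecule, 4 cuts → 4 fragments:
  10–16 → 7 bp
  17–36 → 20 bp
  37–92 → 56 bp
  93–107 then 1–9 → 15 + 9 = 24 bp
Sorted largest to smallest: 56, 24, 20, 7 bp.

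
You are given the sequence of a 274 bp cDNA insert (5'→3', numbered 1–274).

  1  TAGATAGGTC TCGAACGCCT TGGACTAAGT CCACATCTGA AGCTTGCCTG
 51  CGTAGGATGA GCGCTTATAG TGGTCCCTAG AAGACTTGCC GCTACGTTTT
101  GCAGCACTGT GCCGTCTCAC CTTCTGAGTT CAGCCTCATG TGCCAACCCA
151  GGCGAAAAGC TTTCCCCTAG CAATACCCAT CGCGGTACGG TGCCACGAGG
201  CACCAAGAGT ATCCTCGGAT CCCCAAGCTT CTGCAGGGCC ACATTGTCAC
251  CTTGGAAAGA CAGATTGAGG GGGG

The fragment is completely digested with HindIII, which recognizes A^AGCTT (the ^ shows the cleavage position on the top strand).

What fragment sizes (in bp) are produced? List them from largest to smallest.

117, 68, 49, 40 bp

HindIII sites (AAGCTT) start at positions 40, 157, 225.
HindIII cuts after the first base of each site, so after positions 40, 157, 225.
Linear molecule, 3 cuts → 4 fragments:
  1–40 → 40 bp
  41–157 → 117 bp
  158–225 → 68 bp
  226–274 → 49 bp
Sorted largest to smallest: 117, 68, 49, 40 bp.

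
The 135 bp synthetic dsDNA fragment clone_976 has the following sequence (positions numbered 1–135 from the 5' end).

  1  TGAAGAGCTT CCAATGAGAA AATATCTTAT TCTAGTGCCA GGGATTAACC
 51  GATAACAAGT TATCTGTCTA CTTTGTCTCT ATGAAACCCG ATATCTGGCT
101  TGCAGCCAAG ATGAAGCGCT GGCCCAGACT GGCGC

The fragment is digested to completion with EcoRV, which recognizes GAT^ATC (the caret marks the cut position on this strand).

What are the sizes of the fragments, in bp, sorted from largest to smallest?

92, 43 bp

The EcoRV site (GATATC) starts at position 90.
EcoRV cuts after base 3 of each site, so after position 92.
Linear molecule, 1 cut → 2 fragments:
  1–92 → 92 bp
  93–135 → 43 bp
Sorted largest to smallest: 92, 43 bp.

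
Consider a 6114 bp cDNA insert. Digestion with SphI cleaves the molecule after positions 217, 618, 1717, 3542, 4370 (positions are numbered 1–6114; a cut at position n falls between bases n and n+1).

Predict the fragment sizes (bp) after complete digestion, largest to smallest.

Linear molecule, 5 cuts → 6 fragments:
  217 − 0 = 217 bp
  618 − 217 = 401 bp
  1717 − 618 = 1099 bp
  3542 − 1717 = 1825 bp
  4370 − 3542 = 828 bp
  6114 − 4370 = 1744 bp
Sorted largest to smallest: 1825, 1744, 1099, 828, 401, 217 bp.

1825, 1744, 1099, 828, 401, 217 bp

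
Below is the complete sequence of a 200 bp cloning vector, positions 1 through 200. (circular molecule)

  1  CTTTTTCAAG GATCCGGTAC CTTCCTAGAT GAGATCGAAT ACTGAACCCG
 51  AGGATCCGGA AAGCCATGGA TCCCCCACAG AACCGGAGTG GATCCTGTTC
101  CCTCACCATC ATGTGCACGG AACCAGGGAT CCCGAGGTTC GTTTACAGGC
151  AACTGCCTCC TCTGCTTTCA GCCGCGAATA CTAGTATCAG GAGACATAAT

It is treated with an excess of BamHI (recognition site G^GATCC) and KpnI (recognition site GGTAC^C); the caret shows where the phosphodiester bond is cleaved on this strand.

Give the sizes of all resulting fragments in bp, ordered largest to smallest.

83, 37, 32, 22, 16, 10 bp

BamHI sites (GGATCC) start at positions 10, 52, 68, 90, 127.
BamHI cuts after the first base of each site, so after positions 10, 52, 68, 90, 127.
The KpnI site (GGTACC) starts at position 16.
KpnI cuts after base 5 of each site (before the last base), so after position 20.
Combined cut positions: 10, 20, 52, 68, 90, 127.
Circular molecule, 6 cuts → 6 fragments:
  11–20 → 10 bp
  21–52 → 32 bp
  53–68 → 16 bp
  69–90 → 22 bp
  91–127 → 37 bp
  128–200 then 1–10 → 73 + 10 = 83 bp
Sorted largest to smallest: 83, 37, 32, 22, 16, 10 bp.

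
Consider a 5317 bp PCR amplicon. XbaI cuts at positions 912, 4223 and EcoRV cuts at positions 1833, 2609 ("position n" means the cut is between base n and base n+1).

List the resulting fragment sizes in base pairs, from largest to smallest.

Combined cut positions (sorted): 912, 1833, 2609, 4223.
Linear molecule, 4 cuts → 5 fragments:
  912 − 0 = 912 bp
  1833 − 912 = 921 bp
  2609 − 1833 = 776 bp
  4223 − 2609 = 1614 bp
  5317 − 4223 = 1094 bp
Sorted largest to smallest: 1614, 1094, 921, 912, 776 bp.

1614, 1094, 921, 912, 776 bp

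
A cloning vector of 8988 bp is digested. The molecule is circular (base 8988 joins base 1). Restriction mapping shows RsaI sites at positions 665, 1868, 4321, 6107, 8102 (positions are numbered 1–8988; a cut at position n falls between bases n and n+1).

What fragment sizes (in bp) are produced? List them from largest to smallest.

2453, 1995, 1786, 1551, 1203 bp

Circular molecule, 5 cuts → 5 fragments:
  1868 − 665 = 1203 bp
  4321 − 1868 = 2453 bp
  6107 − 4321 = 1786 bp
  8102 − 6107 = 1995 bp
  wrap: 8988 − 8102 + 665 = 1551 bp
Sorted largest to smallest: 2453, 1995, 1786, 1551, 1203 bp.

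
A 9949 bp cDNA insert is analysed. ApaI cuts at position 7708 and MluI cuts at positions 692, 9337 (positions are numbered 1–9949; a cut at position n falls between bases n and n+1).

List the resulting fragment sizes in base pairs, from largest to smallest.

Combined cut positions (sorted): 692, 7708, 9337.
Linear molecule, 3 cuts → 4 fragments:
  692 − 0 = 692 bp
  7708 − 692 = 7016 bp
  9337 − 7708 = 1629 bp
  9949 − 9337 = 612 bp
Sorted largest to smallest: 7016, 1629, 692, 612 bp.

7016, 1629, 692, 612 bp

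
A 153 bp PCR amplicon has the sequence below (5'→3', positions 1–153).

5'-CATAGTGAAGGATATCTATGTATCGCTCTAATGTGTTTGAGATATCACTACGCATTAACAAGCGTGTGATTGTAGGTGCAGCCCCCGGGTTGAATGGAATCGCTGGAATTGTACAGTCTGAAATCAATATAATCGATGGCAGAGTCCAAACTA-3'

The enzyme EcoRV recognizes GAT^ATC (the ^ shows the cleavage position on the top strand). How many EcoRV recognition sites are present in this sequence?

GATATC occurs starting at positions 11, 41.
EcoRV cuts at 2 sites.

2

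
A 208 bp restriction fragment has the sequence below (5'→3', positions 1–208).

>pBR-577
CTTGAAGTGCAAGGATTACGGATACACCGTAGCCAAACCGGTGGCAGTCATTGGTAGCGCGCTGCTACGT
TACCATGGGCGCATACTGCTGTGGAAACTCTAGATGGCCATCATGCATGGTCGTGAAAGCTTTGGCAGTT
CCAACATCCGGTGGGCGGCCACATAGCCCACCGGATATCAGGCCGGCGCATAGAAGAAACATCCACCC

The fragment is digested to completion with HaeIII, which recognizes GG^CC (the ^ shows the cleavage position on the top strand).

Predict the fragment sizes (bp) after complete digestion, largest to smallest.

107, 51, 26, 24 bp

HaeIII sites (GGCC) start at positions 106, 157, 181.
HaeIII cuts after base 2 of each site, so after positions 107, 158, 182.
Linear molecule, 3 cuts → 4 fragments:
  1–107 → 107 bp
  108–158 → 51 bp
  159–182 → 24 bp
  183–208 → 26 bp
Sorted largest to smallest: 107, 51, 26, 24 bp.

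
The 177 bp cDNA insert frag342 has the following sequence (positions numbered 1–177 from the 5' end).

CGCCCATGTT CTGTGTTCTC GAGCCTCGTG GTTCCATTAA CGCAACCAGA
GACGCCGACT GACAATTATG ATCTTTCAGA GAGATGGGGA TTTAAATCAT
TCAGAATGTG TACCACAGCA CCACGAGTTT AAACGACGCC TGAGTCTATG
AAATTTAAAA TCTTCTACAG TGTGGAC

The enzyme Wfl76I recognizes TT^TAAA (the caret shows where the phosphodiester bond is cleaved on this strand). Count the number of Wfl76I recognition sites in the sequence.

TTTAAA occurs starting at positions 91, 128, 154.
Wfl76I cuts at 3 sites.

3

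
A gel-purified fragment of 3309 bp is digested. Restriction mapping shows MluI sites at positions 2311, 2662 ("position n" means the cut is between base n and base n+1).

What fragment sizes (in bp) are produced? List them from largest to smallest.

2311, 647, 351 bp

Linear molecule, 2 cuts → 3 fragments:
  2311 − 0 = 2311 bp
  2662 − 2311 = 351 bp
  3309 − 2662 = 647 bp
Sorted largest to smallest: 2311, 647, 351 bp.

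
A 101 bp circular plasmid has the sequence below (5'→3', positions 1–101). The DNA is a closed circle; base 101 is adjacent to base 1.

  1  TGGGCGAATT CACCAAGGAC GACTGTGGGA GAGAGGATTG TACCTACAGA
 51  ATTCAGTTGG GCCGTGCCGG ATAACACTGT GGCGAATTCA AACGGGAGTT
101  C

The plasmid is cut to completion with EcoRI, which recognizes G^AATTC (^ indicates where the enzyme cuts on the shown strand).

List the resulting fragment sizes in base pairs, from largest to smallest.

EcoRI sites (GAATTC) start at positions 6, 49, 84.
EcoRI cuts after the first base of each site, so after positions 6, 49, 84.
Circular molecule, 3 cuts → 3 fragments:
  7–49 → 43 bp
  50–84 → 35 bp
  85–101 then 1–6 → 17 + 6 = 23 bp
Sorted largest to smallest: 43, 35, 23 bp.

43, 35, 23 bp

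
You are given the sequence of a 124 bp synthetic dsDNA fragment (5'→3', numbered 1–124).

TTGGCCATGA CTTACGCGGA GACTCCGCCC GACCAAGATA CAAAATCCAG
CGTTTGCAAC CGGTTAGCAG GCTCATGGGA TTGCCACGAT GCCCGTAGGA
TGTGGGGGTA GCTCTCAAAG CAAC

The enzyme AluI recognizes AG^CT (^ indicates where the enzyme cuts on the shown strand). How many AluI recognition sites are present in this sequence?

1

AGCT occurs starting at position 110.
AluI cuts at 1 site.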